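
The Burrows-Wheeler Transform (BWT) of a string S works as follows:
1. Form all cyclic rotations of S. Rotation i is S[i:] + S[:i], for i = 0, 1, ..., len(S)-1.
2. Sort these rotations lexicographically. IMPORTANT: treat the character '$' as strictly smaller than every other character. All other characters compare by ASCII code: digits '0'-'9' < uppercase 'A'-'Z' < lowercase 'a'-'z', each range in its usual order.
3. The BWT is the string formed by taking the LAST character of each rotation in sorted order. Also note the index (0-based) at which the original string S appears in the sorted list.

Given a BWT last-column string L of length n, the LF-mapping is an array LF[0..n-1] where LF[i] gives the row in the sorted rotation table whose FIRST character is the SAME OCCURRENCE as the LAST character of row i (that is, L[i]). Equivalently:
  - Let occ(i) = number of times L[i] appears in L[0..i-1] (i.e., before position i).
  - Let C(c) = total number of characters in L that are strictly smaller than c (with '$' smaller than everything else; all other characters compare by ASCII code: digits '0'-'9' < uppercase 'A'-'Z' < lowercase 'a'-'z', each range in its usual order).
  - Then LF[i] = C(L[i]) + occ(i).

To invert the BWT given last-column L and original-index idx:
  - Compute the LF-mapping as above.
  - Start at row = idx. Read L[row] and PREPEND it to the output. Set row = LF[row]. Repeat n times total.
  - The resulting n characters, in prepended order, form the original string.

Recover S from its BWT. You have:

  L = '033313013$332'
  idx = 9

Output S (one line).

Answer: 323333113030$

Derivation:
LF mapping: 1 6 7 8 3 9 2 4 10 0 11 12 5
Walk LF starting at row 9, prepending L[row]:
  step 1: row=9, L[9]='$', prepend. Next row=LF[9]=0
  step 2: row=0, L[0]='0', prepend. Next row=LF[0]=1
  step 3: row=1, L[1]='3', prepend. Next row=LF[1]=6
  step 4: row=6, L[6]='0', prepend. Next row=LF[6]=2
  step 5: row=2, L[2]='3', prepend. Next row=LF[2]=7
  step 6: row=7, L[7]='1', prepend. Next row=LF[7]=4
  step 7: row=4, L[4]='1', prepend. Next row=LF[4]=3
  step 8: row=3, L[3]='3', prepend. Next row=LF[3]=8
  step 9: row=8, L[8]='3', prepend. Next row=LF[8]=10
  step 10: row=10, L[10]='3', prepend. Next row=LF[10]=11
  step 11: row=11, L[11]='3', prepend. Next row=LF[11]=12
  step 12: row=12, L[12]='2', prepend. Next row=LF[12]=5
  step 13: row=5, L[5]='3', prepend. Next row=LF[5]=9
Reversed output: 323333113030$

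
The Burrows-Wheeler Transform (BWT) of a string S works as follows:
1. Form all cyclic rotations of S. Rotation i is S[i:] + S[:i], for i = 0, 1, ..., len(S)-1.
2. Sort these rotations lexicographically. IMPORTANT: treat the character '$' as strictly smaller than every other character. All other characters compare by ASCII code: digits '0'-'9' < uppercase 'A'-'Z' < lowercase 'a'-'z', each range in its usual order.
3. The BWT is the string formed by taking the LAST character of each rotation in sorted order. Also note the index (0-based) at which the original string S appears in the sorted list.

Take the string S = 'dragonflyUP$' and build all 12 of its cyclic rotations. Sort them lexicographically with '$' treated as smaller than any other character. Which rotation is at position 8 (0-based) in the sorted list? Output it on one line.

All 12 rotations (rotation i = S[i:]+S[:i]):
  rot[0] = dragonflyUP$
  rot[1] = ragonflyUP$d
  rot[2] = agonflyUP$dr
  rot[3] = gonflyUP$dra
  rot[4] = onflyUP$drag
  rot[5] = nflyUP$drago
  rot[6] = flyUP$dragon
  rot[7] = lyUP$dragonf
  rot[8] = yUP$dragonfl
  rot[9] = UP$dragonfly
  rot[10] = P$dragonflyU
  rot[11] = $dragonflyUP
Sorted (with $ < everything):
  sorted[0] = $dragonflyUP
  sorted[1] = P$dragonflyU
  sorted[2] = UP$dragonfly
  sorted[3] = agonflyUP$dr
  sorted[4] = dragonflyUP$
  sorted[5] = flyUP$dragon
  sorted[6] = gonflyUP$dra
  sorted[7] = lyUP$dragonf
  sorted[8] = nflyUP$drago
  sorted[9] = onflyUP$drag
  sorted[10] = ragonflyUP$d
  sorted[11] = yUP$dragonfl
sorted[8] = nflyUP$drago

Answer: nflyUP$drago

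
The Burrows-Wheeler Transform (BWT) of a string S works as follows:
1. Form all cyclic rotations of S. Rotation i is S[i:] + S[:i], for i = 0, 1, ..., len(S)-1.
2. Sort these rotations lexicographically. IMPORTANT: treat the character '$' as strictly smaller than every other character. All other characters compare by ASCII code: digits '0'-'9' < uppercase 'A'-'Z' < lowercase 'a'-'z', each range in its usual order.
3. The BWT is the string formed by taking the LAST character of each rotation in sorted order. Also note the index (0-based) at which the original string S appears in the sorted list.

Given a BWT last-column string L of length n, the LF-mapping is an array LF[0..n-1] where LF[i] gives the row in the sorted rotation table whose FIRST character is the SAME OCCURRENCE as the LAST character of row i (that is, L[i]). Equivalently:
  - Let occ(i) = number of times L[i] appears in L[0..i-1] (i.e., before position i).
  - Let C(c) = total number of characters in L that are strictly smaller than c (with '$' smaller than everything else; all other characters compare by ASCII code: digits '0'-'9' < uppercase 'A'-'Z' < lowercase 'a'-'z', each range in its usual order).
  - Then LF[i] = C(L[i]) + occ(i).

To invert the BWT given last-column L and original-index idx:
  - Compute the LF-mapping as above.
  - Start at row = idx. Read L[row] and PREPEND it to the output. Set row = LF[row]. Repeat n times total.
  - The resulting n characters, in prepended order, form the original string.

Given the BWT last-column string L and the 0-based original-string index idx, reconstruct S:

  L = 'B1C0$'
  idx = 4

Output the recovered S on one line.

LF mapping: 3 2 4 1 0
Walk LF starting at row 4, prepending L[row]:
  step 1: row=4, L[4]='$', prepend. Next row=LF[4]=0
  step 2: row=0, L[0]='B', prepend. Next row=LF[0]=3
  step 3: row=3, L[3]='0', prepend. Next row=LF[3]=1
  step 4: row=1, L[1]='1', prepend. Next row=LF[1]=2
  step 5: row=2, L[2]='C', prepend. Next row=LF[2]=4
Reversed output: C10B$

Answer: C10B$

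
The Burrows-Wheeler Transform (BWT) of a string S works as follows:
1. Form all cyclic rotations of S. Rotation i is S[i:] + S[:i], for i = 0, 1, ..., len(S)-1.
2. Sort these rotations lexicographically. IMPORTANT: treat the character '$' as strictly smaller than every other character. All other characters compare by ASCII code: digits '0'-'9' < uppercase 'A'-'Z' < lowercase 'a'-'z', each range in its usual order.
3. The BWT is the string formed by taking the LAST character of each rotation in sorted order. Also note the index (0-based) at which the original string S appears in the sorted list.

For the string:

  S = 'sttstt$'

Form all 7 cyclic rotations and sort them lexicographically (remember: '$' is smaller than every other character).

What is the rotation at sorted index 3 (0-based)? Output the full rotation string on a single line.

All 7 rotations (rotation i = S[i:]+S[:i]):
  rot[0] = sttstt$
  rot[1] = ttstt$s
  rot[2] = tstt$st
  rot[3] = stt$stt
  rot[4] = tt$stts
  rot[5] = t$sttst
  rot[6] = $sttstt
Sorted (with $ < everything):
  sorted[0] = $sttstt
  sorted[1] = stt$stt
  sorted[2] = sttstt$
  sorted[3] = t$sttst
  sorted[4] = tstt$st
  sorted[5] = tt$stts
  sorted[6] = ttstt$s
sorted[3] = t$sttst

Answer: t$sttst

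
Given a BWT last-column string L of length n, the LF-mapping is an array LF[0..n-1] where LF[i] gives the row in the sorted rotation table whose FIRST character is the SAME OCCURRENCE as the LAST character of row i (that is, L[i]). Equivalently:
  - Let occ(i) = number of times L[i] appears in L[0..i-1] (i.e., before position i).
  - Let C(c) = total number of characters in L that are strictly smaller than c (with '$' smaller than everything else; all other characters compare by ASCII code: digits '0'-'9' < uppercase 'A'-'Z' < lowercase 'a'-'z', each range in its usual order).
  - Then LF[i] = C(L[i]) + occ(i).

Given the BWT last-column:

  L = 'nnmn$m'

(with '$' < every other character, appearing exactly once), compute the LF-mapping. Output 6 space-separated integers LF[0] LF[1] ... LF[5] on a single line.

Char counts: '$':1, 'm':2, 'n':3
C (first-col start): C('$')=0, C('m')=1, C('n')=3
L[0]='n': occ=0, LF[0]=C('n')+0=3+0=3
L[1]='n': occ=1, LF[1]=C('n')+1=3+1=4
L[2]='m': occ=0, LF[2]=C('m')+0=1+0=1
L[3]='n': occ=2, LF[3]=C('n')+2=3+2=5
L[4]='$': occ=0, LF[4]=C('$')+0=0+0=0
L[5]='m': occ=1, LF[5]=C('m')+1=1+1=2

Answer: 3 4 1 5 0 2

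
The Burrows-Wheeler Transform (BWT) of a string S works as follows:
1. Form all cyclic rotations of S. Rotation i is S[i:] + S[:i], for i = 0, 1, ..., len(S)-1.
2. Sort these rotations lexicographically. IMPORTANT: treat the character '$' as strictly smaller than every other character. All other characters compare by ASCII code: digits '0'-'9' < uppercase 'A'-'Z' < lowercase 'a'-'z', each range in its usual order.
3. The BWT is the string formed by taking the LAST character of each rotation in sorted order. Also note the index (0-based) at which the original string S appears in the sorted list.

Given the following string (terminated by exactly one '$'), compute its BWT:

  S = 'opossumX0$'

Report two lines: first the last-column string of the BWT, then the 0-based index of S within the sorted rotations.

Answer: 0Xmu$pooss
4

Derivation:
All 10 rotations (rotation i = S[i:]+S[:i]):
  rot[0] = opossumX0$
  rot[1] = possumX0$o
  rot[2] = ossumX0$op
  rot[3] = ssumX0$opo
  rot[4] = sumX0$opos
  rot[5] = umX0$oposs
  rot[6] = mX0$opossu
  rot[7] = X0$opossum
  rot[8] = 0$opossumX
  rot[9] = $opossumX0
Sorted (with $ < everything):
  sorted[0] = $opossumX0  (last char: '0')
  sorted[1] = 0$opossumX  (last char: 'X')
  sorted[2] = X0$opossum  (last char: 'm')
  sorted[3] = mX0$opossu  (last char: 'u')
  sorted[4] = opossumX0$  (last char: '$')
  sorted[5] = ossumX0$op  (last char: 'p')
  sorted[6] = possumX0$o  (last char: 'o')
  sorted[7] = ssumX0$opo  (last char: 'o')
  sorted[8] = sumX0$opos  (last char: 's')
  sorted[9] = umX0$oposs  (last char: 's')
Last column: 0Xmu$pooss
Original string S is at sorted index 4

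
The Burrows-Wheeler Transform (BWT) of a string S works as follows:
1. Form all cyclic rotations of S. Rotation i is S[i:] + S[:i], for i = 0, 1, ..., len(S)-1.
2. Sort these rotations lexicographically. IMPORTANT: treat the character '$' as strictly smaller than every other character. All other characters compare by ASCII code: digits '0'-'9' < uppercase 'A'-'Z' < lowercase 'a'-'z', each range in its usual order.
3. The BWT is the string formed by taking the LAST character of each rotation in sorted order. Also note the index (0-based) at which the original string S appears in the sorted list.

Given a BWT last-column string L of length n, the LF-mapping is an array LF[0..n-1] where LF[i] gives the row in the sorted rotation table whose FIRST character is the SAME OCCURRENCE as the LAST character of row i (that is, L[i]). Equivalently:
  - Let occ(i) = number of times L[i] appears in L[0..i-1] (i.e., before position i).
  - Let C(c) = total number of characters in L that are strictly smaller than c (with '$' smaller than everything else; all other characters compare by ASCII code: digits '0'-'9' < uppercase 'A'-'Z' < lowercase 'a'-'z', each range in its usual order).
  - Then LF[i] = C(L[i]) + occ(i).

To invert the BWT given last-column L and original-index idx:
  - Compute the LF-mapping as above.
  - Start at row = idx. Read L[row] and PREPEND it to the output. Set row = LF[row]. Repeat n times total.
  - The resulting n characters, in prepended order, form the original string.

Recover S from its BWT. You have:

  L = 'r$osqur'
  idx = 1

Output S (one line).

Answer: oqrusr$

Derivation:
LF mapping: 3 0 1 5 2 6 4
Walk LF starting at row 1, prepending L[row]:
  step 1: row=1, L[1]='$', prepend. Next row=LF[1]=0
  step 2: row=0, L[0]='r', prepend. Next row=LF[0]=3
  step 3: row=3, L[3]='s', prepend. Next row=LF[3]=5
  step 4: row=5, L[5]='u', prepend. Next row=LF[5]=6
  step 5: row=6, L[6]='r', prepend. Next row=LF[6]=4
  step 6: row=4, L[4]='q', prepend. Next row=LF[4]=2
  step 7: row=2, L[2]='o', prepend. Next row=LF[2]=1
Reversed output: oqrusr$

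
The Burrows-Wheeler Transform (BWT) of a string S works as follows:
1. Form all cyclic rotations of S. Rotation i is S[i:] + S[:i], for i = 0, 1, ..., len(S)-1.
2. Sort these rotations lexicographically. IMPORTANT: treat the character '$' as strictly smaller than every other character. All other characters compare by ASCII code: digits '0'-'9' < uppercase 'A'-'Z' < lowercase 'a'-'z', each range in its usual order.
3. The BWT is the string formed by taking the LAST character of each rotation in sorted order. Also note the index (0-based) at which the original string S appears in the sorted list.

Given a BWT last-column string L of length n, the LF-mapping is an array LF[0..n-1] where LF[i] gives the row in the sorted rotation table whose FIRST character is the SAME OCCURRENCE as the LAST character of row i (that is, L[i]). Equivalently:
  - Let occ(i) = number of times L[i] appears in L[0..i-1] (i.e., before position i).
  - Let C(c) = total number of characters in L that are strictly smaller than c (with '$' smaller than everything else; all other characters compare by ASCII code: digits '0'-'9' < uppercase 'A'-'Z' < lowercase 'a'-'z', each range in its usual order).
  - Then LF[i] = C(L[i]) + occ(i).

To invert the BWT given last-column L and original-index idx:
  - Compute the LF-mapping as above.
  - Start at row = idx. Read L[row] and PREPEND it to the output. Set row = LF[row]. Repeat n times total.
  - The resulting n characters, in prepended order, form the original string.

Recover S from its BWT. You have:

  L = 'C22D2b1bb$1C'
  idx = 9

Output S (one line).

LF mapping: 6 3 4 8 5 9 1 10 11 0 2 7
Walk LF starting at row 9, prepending L[row]:
  step 1: row=9, L[9]='$', prepend. Next row=LF[9]=0
  step 2: row=0, L[0]='C', prepend. Next row=LF[0]=6
  step 3: row=6, L[6]='1', prepend. Next row=LF[6]=1
  step 4: row=1, L[1]='2', prepend. Next row=LF[1]=3
  step 5: row=3, L[3]='D', prepend. Next row=LF[3]=8
  step 6: row=8, L[8]='b', prepend. Next row=LF[8]=11
  step 7: row=11, L[11]='C', prepend. Next row=LF[11]=7
  step 8: row=7, L[7]='b', prepend. Next row=LF[7]=10
  step 9: row=10, L[10]='1', prepend. Next row=LF[10]=2
  step 10: row=2, L[2]='2', prepend. Next row=LF[2]=4
  step 11: row=4, L[4]='2', prepend. Next row=LF[4]=5
  step 12: row=5, L[5]='b', prepend. Next row=LF[5]=9
Reversed output: b221bCbD21C$

Answer: b221bCbD21C$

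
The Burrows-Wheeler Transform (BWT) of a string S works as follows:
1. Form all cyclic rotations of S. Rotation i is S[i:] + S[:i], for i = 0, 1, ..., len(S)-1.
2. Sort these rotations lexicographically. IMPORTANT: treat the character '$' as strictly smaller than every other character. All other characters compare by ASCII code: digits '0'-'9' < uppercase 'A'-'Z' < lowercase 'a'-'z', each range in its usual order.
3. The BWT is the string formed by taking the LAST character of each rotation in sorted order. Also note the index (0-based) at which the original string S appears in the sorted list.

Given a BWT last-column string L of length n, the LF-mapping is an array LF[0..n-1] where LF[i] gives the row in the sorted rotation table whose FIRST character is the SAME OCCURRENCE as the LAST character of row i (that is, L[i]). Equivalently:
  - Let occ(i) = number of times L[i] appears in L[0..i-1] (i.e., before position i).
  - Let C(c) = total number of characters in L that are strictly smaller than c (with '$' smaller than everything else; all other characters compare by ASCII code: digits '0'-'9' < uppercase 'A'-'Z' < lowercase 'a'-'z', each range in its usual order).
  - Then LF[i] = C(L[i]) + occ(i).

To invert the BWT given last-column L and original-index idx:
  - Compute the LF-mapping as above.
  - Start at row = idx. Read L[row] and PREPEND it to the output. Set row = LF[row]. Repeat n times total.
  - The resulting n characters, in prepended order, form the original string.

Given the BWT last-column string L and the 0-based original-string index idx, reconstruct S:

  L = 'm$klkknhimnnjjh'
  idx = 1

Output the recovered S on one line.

Answer: hkjnkhnmlikjnm$

Derivation:
LF mapping: 10 0 6 9 7 8 12 1 3 11 13 14 4 5 2
Walk LF starting at row 1, prepending L[row]:
  step 1: row=1, L[1]='$', prepend. Next row=LF[1]=0
  step 2: row=0, L[0]='m', prepend. Next row=LF[0]=10
  step 3: row=10, L[10]='n', prepend. Next row=LF[10]=13
  step 4: row=13, L[13]='j', prepend. Next row=LF[13]=5
  step 5: row=5, L[5]='k', prepend. Next row=LF[5]=8
  step 6: row=8, L[8]='i', prepend. Next row=LF[8]=3
  step 7: row=3, L[3]='l', prepend. Next row=LF[3]=9
  step 8: row=9, L[9]='m', prepend. Next row=LF[9]=11
  step 9: row=11, L[11]='n', prepend. Next row=LF[11]=14
  step 10: row=14, L[14]='h', prepend. Next row=LF[14]=2
  step 11: row=2, L[2]='k', prepend. Next row=LF[2]=6
  step 12: row=6, L[6]='n', prepend. Next row=LF[6]=12
  step 13: row=12, L[12]='j', prepend. Next row=LF[12]=4
  step 14: row=4, L[4]='k', prepend. Next row=LF[4]=7
  step 15: row=7, L[7]='h', prepend. Next row=LF[7]=1
Reversed output: hkjnkhnmlikjnm$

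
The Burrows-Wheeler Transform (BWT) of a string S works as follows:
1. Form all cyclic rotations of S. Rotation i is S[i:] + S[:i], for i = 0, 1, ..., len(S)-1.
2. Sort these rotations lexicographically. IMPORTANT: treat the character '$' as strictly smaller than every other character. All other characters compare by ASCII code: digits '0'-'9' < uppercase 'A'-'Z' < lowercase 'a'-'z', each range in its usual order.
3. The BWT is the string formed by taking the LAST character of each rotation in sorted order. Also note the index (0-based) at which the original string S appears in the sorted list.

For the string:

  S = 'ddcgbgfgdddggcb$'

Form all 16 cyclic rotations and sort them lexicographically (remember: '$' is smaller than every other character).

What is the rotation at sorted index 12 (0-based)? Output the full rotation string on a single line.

Answer: gcb$ddcgbgfgdddg

Derivation:
All 16 rotations (rotation i = S[i:]+S[:i]):
  rot[0] = ddcgbgfgdddggcb$
  rot[1] = dcgbgfgdddggcb$d
  rot[2] = cgbgfgdddggcb$dd
  rot[3] = gbgfgdddggcb$ddc
  rot[4] = bgfgdddggcb$ddcg
  rot[5] = gfgdddggcb$ddcgb
  rot[6] = fgdddggcb$ddcgbg
  rot[7] = gdddggcb$ddcgbgf
  rot[8] = dddggcb$ddcgbgfg
  rot[9] = ddggcb$ddcgbgfgd
  rot[10] = dggcb$ddcgbgfgdd
  rot[11] = ggcb$ddcgbgfgddd
  rot[12] = gcb$ddcgbgfgdddg
  rot[13] = cb$ddcgbgfgdddgg
  rot[14] = b$ddcgbgfgdddggc
  rot[15] = $ddcgbgfgdddggcb
Sorted (with $ < everything):
  sorted[0] = $ddcgbgfgdddggcb
  sorted[1] = b$ddcgbgfgdddggc
  sorted[2] = bgfgdddggcb$ddcg
  sorted[3] = cb$ddcgbgfgdddgg
  sorted[4] = cgbgfgdddggcb$dd
  sorted[5] = dcgbgfgdddggcb$d
  sorted[6] = ddcgbgfgdddggcb$
  sorted[7] = dddggcb$ddcgbgfg
  sorted[8] = ddggcb$ddcgbgfgd
  sorted[9] = dggcb$ddcgbgfgdd
  sorted[10] = fgdddggcb$ddcgbg
  sorted[11] = gbgfgdddggcb$ddc
  sorted[12] = gcb$ddcgbgfgdddg
  sorted[13] = gdddggcb$ddcgbgf
  sorted[14] = gfgdddggcb$ddcgb
  sorted[15] = ggcb$ddcgbgfgddd
sorted[12] = gcb$ddcgbgfgdddg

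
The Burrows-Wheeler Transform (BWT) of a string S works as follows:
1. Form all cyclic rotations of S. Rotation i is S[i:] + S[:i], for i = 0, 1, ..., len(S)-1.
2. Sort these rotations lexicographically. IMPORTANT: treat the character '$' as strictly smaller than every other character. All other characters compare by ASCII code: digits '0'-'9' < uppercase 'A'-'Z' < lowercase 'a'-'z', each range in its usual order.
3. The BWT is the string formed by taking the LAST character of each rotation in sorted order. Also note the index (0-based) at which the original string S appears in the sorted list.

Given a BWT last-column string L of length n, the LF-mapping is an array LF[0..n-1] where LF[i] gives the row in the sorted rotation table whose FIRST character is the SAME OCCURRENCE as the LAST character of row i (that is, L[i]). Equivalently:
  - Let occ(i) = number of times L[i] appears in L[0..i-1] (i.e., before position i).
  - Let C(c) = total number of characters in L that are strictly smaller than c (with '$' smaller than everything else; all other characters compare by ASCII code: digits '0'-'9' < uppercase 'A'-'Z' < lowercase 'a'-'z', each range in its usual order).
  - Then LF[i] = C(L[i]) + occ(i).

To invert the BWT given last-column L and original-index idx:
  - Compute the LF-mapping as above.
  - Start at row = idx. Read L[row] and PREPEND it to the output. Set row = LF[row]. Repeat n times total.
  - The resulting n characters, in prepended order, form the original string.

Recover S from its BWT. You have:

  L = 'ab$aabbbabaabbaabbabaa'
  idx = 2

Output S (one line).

LF mapping: 1 12 0 2 3 13 14 15 4 16 5 6 17 18 7 8 19 20 9 21 10 11
Walk LF starting at row 2, prepending L[row]:
  step 1: row=2, L[2]='$', prepend. Next row=LF[2]=0
  step 2: row=0, L[0]='a', prepend. Next row=LF[0]=1
  step 3: row=1, L[1]='b', prepend. Next row=LF[1]=12
  step 4: row=12, L[12]='b', prepend. Next row=LF[12]=17
  step 5: row=17, L[17]='b', prepend. Next row=LF[17]=20
  step 6: row=20, L[20]='a', prepend. Next row=LF[20]=10
  step 7: row=10, L[10]='a', prepend. Next row=LF[10]=5
  step 8: row=5, L[5]='b', prepend. Next row=LF[5]=13
  step 9: row=13, L[13]='b', prepend. Next row=LF[13]=18
  step 10: row=18, L[18]='a', prepend. Next row=LF[18]=9
  step 11: row=9, L[9]='b', prepend. Next row=LF[9]=16
  step 12: row=16, L[16]='b', prepend. Next row=LF[16]=19
  step 13: row=19, L[19]='b', prepend. Next row=LF[19]=21
  step 14: row=21, L[21]='a', prepend. Next row=LF[21]=11
  step 15: row=11, L[11]='a', prepend. Next row=LF[11]=6
  step 16: row=6, L[6]='b', prepend. Next row=LF[6]=14
  step 17: row=14, L[14]='a', prepend. Next row=LF[14]=7
  step 18: row=7, L[7]='b', prepend. Next row=LF[7]=15
  step 19: row=15, L[15]='a', prepend. Next row=LF[15]=8
  step 20: row=8, L[8]='a', prepend. Next row=LF[8]=4
  step 21: row=4, L[4]='a', prepend. Next row=LF[4]=3
  step 22: row=3, L[3]='a', prepend. Next row=LF[3]=2
Reversed output: aaaababaabbbabbaabbba$

Answer: aaaababaabbbabbaabbba$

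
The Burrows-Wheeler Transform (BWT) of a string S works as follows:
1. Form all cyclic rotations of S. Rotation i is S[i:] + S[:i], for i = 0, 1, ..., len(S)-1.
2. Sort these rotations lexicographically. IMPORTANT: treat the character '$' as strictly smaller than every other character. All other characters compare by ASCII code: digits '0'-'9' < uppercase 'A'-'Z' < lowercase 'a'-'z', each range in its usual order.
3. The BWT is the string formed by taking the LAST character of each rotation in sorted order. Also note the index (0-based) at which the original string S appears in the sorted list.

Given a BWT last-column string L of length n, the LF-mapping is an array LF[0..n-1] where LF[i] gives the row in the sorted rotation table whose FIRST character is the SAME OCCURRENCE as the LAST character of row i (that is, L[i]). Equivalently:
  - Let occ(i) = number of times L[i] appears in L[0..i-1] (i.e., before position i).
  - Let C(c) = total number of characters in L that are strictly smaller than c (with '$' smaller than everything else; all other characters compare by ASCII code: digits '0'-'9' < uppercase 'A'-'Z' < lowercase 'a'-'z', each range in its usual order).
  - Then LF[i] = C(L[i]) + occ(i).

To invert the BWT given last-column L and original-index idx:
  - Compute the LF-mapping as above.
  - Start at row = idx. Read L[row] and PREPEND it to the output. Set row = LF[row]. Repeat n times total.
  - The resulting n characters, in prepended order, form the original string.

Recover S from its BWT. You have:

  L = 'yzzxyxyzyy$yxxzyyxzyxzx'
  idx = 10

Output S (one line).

LF mapping: 8 17 18 1 9 2 10 19 11 12 0 13 3 4 20 14 15 5 21 16 6 22 7
Walk LF starting at row 10, prepending L[row]:
  step 1: row=10, L[10]='$', prepend. Next row=LF[10]=0
  step 2: row=0, L[0]='y', prepend. Next row=LF[0]=8
  step 3: row=8, L[8]='y', prepend. Next row=LF[8]=11
  step 4: row=11, L[11]='y', prepend. Next row=LF[11]=13
  step 5: row=13, L[13]='x', prepend. Next row=LF[13]=4
  step 6: row=4, L[4]='y', prepend. Next row=LF[4]=9
  step 7: row=9, L[9]='y', prepend. Next row=LF[9]=12
  step 8: row=12, L[12]='x', prepend. Next row=LF[12]=3
  step 9: row=3, L[3]='x', prepend. Next row=LF[3]=1
  step 10: row=1, L[1]='z', prepend. Next row=LF[1]=17
  step 11: row=17, L[17]='x', prepend. Next row=LF[17]=5
  step 12: row=5, L[5]='x', prepend. Next row=LF[5]=2
  step 13: row=2, L[2]='z', prepend. Next row=LF[2]=18
  step 14: row=18, L[18]='z', prepend. Next row=LF[18]=21
  step 15: row=21, L[21]='z', prepend. Next row=LF[21]=22
  step 16: row=22, L[22]='x', prepend. Next row=LF[22]=7
  step 17: row=7, L[7]='z', prepend. Next row=LF[7]=19
  step 18: row=19, L[19]='y', prepend. Next row=LF[19]=16
  step 19: row=16, L[16]='y', prepend. Next row=LF[16]=15
  step 20: row=15, L[15]='y', prepend. Next row=LF[15]=14
  step 21: row=14, L[14]='z', prepend. Next row=LF[14]=20
  step 22: row=20, L[20]='x', prepend. Next row=LF[20]=6
  step 23: row=6, L[6]='y', prepend. Next row=LF[6]=10
Reversed output: yxzyyyzxzzzxxzxxyyxyyy$

Answer: yxzyyyzxzzzxxzxxyyxyyy$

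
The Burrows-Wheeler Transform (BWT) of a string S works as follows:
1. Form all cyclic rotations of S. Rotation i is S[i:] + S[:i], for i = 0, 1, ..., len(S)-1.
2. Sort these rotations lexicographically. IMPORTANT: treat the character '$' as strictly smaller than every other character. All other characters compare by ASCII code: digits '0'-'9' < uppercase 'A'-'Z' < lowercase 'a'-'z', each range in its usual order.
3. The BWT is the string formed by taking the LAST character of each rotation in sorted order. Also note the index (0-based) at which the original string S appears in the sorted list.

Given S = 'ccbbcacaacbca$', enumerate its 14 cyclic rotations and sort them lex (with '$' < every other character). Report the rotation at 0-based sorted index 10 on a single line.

Answer: cacaacbca$ccbb

Derivation:
All 14 rotations (rotation i = S[i:]+S[:i]):
  rot[0] = ccbbcacaacbca$
  rot[1] = cbbcacaacbca$c
  rot[2] = bbcacaacbca$cc
  rot[3] = bcacaacbca$ccb
  rot[4] = cacaacbca$ccbb
  rot[5] = acaacbca$ccbbc
  rot[6] = caacbca$ccbbca
  rot[7] = aacbca$ccbbcac
  rot[8] = acbca$ccbbcaca
  rot[9] = cbca$ccbbcacaa
  rot[10] = bca$ccbbcacaac
  rot[11] = ca$ccbbcacaacb
  rot[12] = a$ccbbcacaacbc
  rot[13] = $ccbbcacaacbca
Sorted (with $ < everything):
  sorted[0] = $ccbbcacaacbca
  sorted[1] = a$ccbbcacaacbc
  sorted[2] = aacbca$ccbbcac
  sorted[3] = acaacbca$ccbbc
  sorted[4] = acbca$ccbbcaca
  sorted[5] = bbcacaacbca$cc
  sorted[6] = bca$ccbbcacaac
  sorted[7] = bcacaacbca$ccb
  sorted[8] = ca$ccbbcacaacb
  sorted[9] = caacbca$ccbbca
  sorted[10] = cacaacbca$ccbb
  sorted[11] = cbbcacaacbca$c
  sorted[12] = cbca$ccbbcacaa
  sorted[13] = ccbbcacaacbca$
sorted[10] = cacaacbca$ccbb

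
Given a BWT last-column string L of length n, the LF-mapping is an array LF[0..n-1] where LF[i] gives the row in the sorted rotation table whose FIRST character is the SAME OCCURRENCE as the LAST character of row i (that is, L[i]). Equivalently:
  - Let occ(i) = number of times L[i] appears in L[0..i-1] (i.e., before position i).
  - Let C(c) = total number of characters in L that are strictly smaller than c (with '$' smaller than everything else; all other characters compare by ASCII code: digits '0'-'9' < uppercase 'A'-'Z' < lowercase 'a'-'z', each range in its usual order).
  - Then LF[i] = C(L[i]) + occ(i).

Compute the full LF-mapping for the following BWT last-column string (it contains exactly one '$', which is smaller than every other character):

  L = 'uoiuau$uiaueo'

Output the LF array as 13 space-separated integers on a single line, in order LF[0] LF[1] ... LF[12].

Char counts: '$':1, 'a':2, 'e':1, 'i':2, 'o':2, 'u':5
C (first-col start): C('$')=0, C('a')=1, C('e')=3, C('i')=4, C('o')=6, C('u')=8
L[0]='u': occ=0, LF[0]=C('u')+0=8+0=8
L[1]='o': occ=0, LF[1]=C('o')+0=6+0=6
L[2]='i': occ=0, LF[2]=C('i')+0=4+0=4
L[3]='u': occ=1, LF[3]=C('u')+1=8+1=9
L[4]='a': occ=0, LF[4]=C('a')+0=1+0=1
L[5]='u': occ=2, LF[5]=C('u')+2=8+2=10
L[6]='$': occ=0, LF[6]=C('$')+0=0+0=0
L[7]='u': occ=3, LF[7]=C('u')+3=8+3=11
L[8]='i': occ=1, LF[8]=C('i')+1=4+1=5
L[9]='a': occ=1, LF[9]=C('a')+1=1+1=2
L[10]='u': occ=4, LF[10]=C('u')+4=8+4=12
L[11]='e': occ=0, LF[11]=C('e')+0=3+0=3
L[12]='o': occ=1, LF[12]=C('o')+1=6+1=7

Answer: 8 6 4 9 1 10 0 11 5 2 12 3 7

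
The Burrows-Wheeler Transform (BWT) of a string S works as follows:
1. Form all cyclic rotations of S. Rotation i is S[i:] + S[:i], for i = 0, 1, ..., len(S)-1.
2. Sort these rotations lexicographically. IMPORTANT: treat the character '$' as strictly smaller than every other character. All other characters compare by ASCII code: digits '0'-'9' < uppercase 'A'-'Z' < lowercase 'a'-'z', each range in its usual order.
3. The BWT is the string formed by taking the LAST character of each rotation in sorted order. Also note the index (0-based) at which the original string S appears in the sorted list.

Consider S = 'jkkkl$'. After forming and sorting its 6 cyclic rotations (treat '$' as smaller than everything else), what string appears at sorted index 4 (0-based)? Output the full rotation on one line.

All 6 rotations (rotation i = S[i:]+S[:i]):
  rot[0] = jkkkl$
  rot[1] = kkkl$j
  rot[2] = kkl$jk
  rot[3] = kl$jkk
  rot[4] = l$jkkk
  rot[5] = $jkkkl
Sorted (with $ < everything):
  sorted[0] = $jkkkl
  sorted[1] = jkkkl$
  sorted[2] = kkkl$j
  sorted[3] = kkl$jk
  sorted[4] = kl$jkk
  sorted[5] = l$jkkk
sorted[4] = kl$jkk

Answer: kl$jkk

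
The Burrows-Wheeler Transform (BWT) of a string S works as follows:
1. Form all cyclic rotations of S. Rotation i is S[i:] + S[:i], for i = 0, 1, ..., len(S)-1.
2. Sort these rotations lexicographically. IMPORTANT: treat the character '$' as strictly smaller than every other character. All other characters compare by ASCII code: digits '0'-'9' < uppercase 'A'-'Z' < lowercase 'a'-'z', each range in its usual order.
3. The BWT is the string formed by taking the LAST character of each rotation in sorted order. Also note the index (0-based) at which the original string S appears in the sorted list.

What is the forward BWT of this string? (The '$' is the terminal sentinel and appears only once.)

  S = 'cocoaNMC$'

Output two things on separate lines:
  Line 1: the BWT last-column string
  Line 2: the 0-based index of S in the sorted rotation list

All 9 rotations (rotation i = S[i:]+S[:i]):
  rot[0] = cocoaNMC$
  rot[1] = ocoaNMC$c
  rot[2] = coaNMC$co
  rot[3] = oaNMC$coc
  rot[4] = aNMC$coco
  rot[5] = NMC$cocoa
  rot[6] = MC$cocoaN
  rot[7] = C$cocoaNM
  rot[8] = $cocoaNMC
Sorted (with $ < everything):
  sorted[0] = $cocoaNMC  (last char: 'C')
  sorted[1] = C$cocoaNM  (last char: 'M')
  sorted[2] = MC$cocoaN  (last char: 'N')
  sorted[3] = NMC$cocoa  (last char: 'a')
  sorted[4] = aNMC$coco  (last char: 'o')
  sorted[5] = coaNMC$co  (last char: 'o')
  sorted[6] = cocoaNMC$  (last char: '$')
  sorted[7] = oaNMC$coc  (last char: 'c')
  sorted[8] = ocoaNMC$c  (last char: 'c')
Last column: CMNaoo$cc
Original string S is at sorted index 6

Answer: CMNaoo$cc
6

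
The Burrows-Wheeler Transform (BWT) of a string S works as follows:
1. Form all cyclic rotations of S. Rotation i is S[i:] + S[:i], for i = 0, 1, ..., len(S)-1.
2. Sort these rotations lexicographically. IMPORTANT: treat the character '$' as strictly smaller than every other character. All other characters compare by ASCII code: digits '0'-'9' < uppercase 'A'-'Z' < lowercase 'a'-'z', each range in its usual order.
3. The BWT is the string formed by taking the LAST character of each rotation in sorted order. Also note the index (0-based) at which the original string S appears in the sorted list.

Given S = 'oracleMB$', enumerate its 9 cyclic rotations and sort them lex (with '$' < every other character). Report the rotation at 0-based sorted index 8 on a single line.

All 9 rotations (rotation i = S[i:]+S[:i]):
  rot[0] = oracleMB$
  rot[1] = racleMB$o
  rot[2] = acleMB$or
  rot[3] = cleMB$ora
  rot[4] = leMB$orac
  rot[5] = eMB$oracl
  rot[6] = MB$oracle
  rot[7] = B$oracleM
  rot[8] = $oracleMB
Sorted (with $ < everything):
  sorted[0] = $oracleMB
  sorted[1] = B$oracleM
  sorted[2] = MB$oracle
  sorted[3] = acleMB$or
  sorted[4] = cleMB$ora
  sorted[5] = eMB$oracl
  sorted[6] = leMB$orac
  sorted[7] = oracleMB$
  sorted[8] = racleMB$o
sorted[8] = racleMB$o

Answer: racleMB$o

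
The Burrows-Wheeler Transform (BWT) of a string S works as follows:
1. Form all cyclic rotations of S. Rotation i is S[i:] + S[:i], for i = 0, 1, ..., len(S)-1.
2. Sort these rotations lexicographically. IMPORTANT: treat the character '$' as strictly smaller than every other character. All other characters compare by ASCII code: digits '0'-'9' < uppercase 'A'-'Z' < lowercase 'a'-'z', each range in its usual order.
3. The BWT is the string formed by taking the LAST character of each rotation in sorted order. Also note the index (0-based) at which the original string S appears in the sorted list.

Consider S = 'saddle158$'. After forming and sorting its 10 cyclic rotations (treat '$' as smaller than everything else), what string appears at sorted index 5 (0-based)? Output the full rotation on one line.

Answer: ddle158$sa

Derivation:
All 10 rotations (rotation i = S[i:]+S[:i]):
  rot[0] = saddle158$
  rot[1] = addle158$s
  rot[2] = ddle158$sa
  rot[3] = dle158$sad
  rot[4] = le158$sadd
  rot[5] = e158$saddl
  rot[6] = 158$saddle
  rot[7] = 58$saddle1
  rot[8] = 8$saddle15
  rot[9] = $saddle158
Sorted (with $ < everything):
  sorted[0] = $saddle158
  sorted[1] = 158$saddle
  sorted[2] = 58$saddle1
  sorted[3] = 8$saddle15
  sorted[4] = addle158$s
  sorted[5] = ddle158$sa
  sorted[6] = dle158$sad
  sorted[7] = e158$saddl
  sorted[8] = le158$sadd
  sorted[9] = saddle158$
sorted[5] = ddle158$sa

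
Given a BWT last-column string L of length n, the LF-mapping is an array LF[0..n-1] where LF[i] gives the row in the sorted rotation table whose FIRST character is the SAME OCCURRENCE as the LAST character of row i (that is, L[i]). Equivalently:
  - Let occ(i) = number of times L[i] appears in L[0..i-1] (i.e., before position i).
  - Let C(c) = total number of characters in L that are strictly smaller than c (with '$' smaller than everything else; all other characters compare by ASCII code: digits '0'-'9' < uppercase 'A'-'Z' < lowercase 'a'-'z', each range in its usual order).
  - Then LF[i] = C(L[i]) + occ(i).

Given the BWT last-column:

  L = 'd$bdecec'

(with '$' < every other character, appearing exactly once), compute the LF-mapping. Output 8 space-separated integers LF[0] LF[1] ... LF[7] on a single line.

Char counts: '$':1, 'b':1, 'c':2, 'd':2, 'e':2
C (first-col start): C('$')=0, C('b')=1, C('c')=2, C('d')=4, C('e')=6
L[0]='d': occ=0, LF[0]=C('d')+0=4+0=4
L[1]='$': occ=0, LF[1]=C('$')+0=0+0=0
L[2]='b': occ=0, LF[2]=C('b')+0=1+0=1
L[3]='d': occ=1, LF[3]=C('d')+1=4+1=5
L[4]='e': occ=0, LF[4]=C('e')+0=6+0=6
L[5]='c': occ=0, LF[5]=C('c')+0=2+0=2
L[6]='e': occ=1, LF[6]=C('e')+1=6+1=7
L[7]='c': occ=1, LF[7]=C('c')+1=2+1=3

Answer: 4 0 1 5 6 2 7 3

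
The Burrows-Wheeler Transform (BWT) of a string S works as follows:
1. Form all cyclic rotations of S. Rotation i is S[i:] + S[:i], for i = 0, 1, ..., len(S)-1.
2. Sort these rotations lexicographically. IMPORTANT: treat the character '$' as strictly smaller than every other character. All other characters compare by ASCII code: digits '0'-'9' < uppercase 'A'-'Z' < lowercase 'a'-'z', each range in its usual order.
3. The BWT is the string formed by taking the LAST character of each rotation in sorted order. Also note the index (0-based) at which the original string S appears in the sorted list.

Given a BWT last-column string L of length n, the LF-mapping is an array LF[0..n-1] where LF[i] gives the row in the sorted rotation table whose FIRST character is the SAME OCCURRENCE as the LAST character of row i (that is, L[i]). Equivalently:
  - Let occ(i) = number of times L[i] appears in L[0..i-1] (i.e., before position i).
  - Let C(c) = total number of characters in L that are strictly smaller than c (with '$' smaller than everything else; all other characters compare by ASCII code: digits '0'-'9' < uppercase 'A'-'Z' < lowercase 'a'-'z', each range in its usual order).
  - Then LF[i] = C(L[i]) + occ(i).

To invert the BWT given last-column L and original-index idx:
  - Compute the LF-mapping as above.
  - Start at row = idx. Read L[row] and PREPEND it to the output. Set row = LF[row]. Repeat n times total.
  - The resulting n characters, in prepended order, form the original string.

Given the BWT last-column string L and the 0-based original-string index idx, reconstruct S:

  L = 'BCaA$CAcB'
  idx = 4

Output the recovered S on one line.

Answer: BcaACCAB$

Derivation:
LF mapping: 3 5 7 1 0 6 2 8 4
Walk LF starting at row 4, prepending L[row]:
  step 1: row=4, L[4]='$', prepend. Next row=LF[4]=0
  step 2: row=0, L[0]='B', prepend. Next row=LF[0]=3
  step 3: row=3, L[3]='A', prepend. Next row=LF[3]=1
  step 4: row=1, L[1]='C', prepend. Next row=LF[1]=5
  step 5: row=5, L[5]='C', prepend. Next row=LF[5]=6
  step 6: row=6, L[6]='A', prepend. Next row=LF[6]=2
  step 7: row=2, L[2]='a', prepend. Next row=LF[2]=7
  step 8: row=7, L[7]='c', prepend. Next row=LF[7]=8
  step 9: row=8, L[8]='B', prepend. Next row=LF[8]=4
Reversed output: BcaACCAB$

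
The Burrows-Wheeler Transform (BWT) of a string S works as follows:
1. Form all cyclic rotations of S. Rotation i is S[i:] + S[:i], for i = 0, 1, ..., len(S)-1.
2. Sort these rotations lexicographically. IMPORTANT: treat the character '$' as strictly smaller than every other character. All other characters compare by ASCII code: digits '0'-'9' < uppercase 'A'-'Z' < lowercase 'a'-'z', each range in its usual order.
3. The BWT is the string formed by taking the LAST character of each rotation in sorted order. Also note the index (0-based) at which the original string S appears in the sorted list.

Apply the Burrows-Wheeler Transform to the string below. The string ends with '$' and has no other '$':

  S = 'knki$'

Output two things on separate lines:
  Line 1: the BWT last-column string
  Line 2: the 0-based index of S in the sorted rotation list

Answer: ikn$k
3

Derivation:
All 5 rotations (rotation i = S[i:]+S[:i]):
  rot[0] = knki$
  rot[1] = nki$k
  rot[2] = ki$kn
  rot[3] = i$knk
  rot[4] = $knki
Sorted (with $ < everything):
  sorted[0] = $knki  (last char: 'i')
  sorted[1] = i$knk  (last char: 'k')
  sorted[2] = ki$kn  (last char: 'n')
  sorted[3] = knki$  (last char: '$')
  sorted[4] = nki$k  (last char: 'k')
Last column: ikn$k
Original string S is at sorted index 3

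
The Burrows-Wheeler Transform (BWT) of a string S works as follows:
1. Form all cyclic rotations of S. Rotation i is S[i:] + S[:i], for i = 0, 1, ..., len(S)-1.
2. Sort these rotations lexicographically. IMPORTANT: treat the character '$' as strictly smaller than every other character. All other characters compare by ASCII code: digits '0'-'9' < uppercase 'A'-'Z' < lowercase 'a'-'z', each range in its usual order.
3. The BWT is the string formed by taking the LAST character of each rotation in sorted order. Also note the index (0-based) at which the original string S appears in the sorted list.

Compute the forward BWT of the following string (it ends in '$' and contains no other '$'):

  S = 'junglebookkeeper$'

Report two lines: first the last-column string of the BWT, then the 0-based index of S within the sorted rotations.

All 17 rotations (rotation i = S[i:]+S[:i]):
  rot[0] = junglebookkeeper$
  rot[1] = unglebookkeeper$j
  rot[2] = nglebookkeeper$ju
  rot[3] = glebookkeeper$jun
  rot[4] = lebookkeeper$jung
  rot[5] = ebookkeeper$jungl
  rot[6] = bookkeeper$jungle
  rot[7] = ookkeeper$jungleb
  rot[8] = okkeeper$junglebo
  rot[9] = kkeeper$jungleboo
  rot[10] = keeper$junglebook
  rot[11] = eeper$junglebookk
  rot[12] = eper$junglebookke
  rot[13] = per$junglebookkee
  rot[14] = er$junglebookkeep
  rot[15] = r$junglebookkeepe
  rot[16] = $junglebookkeeper
Sorted (with $ < everything):
  sorted[0] = $junglebookkeeper  (last char: 'r')
  sorted[1] = bookkeeper$jungle  (last char: 'e')
  sorted[2] = ebookkeeper$jungl  (last char: 'l')
  sorted[3] = eeper$junglebookk  (last char: 'k')
  sorted[4] = eper$junglebookke  (last char: 'e')
  sorted[5] = er$junglebookkeep  (last char: 'p')
  sorted[6] = glebookkeeper$jun  (last char: 'n')
  sorted[7] = junglebookkeeper$  (last char: '$')
  sorted[8] = keeper$junglebook  (last char: 'k')
  sorted[9] = kkeeper$jungleboo  (last char: 'o')
  sorted[10] = lebookkeeper$jung  (last char: 'g')
  sorted[11] = nglebookkeeper$ju  (last char: 'u')
  sorted[12] = okkeeper$junglebo  (last char: 'o')
  sorted[13] = ookkeeper$jungleb  (last char: 'b')
  sorted[14] = per$junglebookkee  (last char: 'e')
  sorted[15] = r$junglebookkeepe  (last char: 'e')
  sorted[16] = unglebookkeeper$j  (last char: 'j')
Last column: relkepn$koguobeej
Original string S is at sorted index 7

Answer: relkepn$koguobeej
7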